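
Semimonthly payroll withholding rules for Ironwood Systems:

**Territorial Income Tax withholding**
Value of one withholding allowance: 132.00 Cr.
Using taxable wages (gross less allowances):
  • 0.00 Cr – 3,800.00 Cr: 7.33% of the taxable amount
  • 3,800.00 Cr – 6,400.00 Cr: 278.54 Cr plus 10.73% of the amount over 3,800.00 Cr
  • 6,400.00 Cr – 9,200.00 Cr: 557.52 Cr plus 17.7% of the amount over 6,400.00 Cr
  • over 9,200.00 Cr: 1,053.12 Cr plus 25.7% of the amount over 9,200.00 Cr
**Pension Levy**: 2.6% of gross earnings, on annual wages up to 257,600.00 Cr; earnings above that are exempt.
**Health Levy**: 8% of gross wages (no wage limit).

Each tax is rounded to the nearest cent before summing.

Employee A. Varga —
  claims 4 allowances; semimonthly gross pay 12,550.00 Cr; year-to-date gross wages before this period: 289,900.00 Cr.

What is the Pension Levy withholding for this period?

0.00 Cr

Pension Levy: YTD 289,900.00 Cr ≥ cap 257,600.00 Cr → 0.00 Cr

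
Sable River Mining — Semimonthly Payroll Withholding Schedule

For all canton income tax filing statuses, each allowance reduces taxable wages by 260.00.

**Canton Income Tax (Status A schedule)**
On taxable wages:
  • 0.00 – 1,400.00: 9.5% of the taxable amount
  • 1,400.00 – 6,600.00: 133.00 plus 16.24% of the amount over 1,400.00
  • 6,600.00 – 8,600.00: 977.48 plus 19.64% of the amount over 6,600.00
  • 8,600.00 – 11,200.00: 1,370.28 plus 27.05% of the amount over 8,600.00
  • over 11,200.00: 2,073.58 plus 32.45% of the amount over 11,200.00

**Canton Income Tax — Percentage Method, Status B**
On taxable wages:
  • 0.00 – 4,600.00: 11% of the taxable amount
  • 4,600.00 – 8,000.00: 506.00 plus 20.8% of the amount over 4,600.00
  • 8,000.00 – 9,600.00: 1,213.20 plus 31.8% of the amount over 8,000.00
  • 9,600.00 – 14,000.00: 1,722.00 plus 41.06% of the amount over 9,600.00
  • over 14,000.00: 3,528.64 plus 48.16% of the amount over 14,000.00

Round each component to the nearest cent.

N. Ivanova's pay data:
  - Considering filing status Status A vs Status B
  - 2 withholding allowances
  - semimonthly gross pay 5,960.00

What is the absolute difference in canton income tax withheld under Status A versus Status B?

Canton Income Tax (Status A): taxable = 5,960.00 − 2×260.00 = 5,440.00
  133.00 + 16.24% × (5,440.00 − 1,400.00) = 133.00 + 16.24% × 4,040.00 = 789.10
Canton Income Tax (Status B): taxable = 5,960.00 − 2×260.00 = 5,440.00
  506.00 + 20.8% × (5,440.00 − 4,600.00) = 506.00 + 20.8% × 840.00 = 680.72
Difference: |789.10 − 680.72| = 108.38 (higher under Status A)

108.38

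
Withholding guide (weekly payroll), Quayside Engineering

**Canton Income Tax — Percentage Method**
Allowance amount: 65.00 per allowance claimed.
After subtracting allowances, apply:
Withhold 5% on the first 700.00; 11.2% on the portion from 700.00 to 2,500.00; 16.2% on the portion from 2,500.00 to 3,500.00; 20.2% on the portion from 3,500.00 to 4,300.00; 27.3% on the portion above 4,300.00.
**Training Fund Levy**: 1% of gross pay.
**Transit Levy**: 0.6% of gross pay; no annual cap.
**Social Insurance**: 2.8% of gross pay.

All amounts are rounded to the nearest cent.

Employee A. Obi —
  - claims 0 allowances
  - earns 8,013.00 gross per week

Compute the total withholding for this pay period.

Canton Income Tax: taxable = 8,013.00
  560.20 + 27.3% × (8,013.00 − 4,300.00) = 560.20 + 27.3% × 3,713.00 = 1,573.85
Training Fund Levy: 1% × 8,013.00 = 80.13
Transit Levy: 0.6% × 8,013.00 = 48.08
Social Insurance: 2.8% × 8,013.00 = 224.36
Total: 1,573.85 + 80.13 + 48.08 + 224.36 = 1,926.42

1,926.42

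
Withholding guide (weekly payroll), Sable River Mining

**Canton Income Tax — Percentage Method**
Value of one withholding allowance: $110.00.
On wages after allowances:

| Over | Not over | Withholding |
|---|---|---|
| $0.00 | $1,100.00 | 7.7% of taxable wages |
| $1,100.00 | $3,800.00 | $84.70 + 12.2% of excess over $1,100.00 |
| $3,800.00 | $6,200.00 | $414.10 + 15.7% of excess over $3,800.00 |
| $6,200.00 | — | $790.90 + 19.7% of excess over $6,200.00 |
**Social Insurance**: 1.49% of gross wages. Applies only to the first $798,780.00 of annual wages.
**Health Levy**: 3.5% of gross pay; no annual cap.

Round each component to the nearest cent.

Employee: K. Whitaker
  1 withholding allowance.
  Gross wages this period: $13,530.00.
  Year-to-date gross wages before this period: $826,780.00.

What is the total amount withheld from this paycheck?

$2,686.79

Canton Income Tax: taxable = $13,530.00 − 1×$110.00 = $13,420.00
  $790.90 + 19.7% × ($13,420.00 − $6,200.00) = $790.90 + 19.7% × $7,220.00 = $2,213.24
Social Insurance: YTD $826,780.00 ≥ cap $798,780.00 → $0.00
Health Levy: 3.5% × $13,530.00 = $473.55
Total: $2,213.24 + $0.00 + $473.55 = $2,686.79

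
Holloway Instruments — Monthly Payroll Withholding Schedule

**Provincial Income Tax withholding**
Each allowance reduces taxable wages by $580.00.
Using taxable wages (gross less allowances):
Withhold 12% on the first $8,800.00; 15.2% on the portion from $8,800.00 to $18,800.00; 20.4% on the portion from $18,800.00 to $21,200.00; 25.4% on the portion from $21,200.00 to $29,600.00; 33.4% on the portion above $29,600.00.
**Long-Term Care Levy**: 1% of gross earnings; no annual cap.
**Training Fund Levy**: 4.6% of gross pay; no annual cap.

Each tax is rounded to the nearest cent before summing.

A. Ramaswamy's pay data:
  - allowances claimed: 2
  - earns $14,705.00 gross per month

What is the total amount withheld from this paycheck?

$2,600.72

Provincial Income Tax: taxable = $14,705.00 − 2×$580.00 = $13,545.00
  $1,056.00 + 15.2% × ($13,545.00 − $8,800.00) = $1,056.00 + 15.2% × $4,745.00 = $1,777.24
Long-Term Care Levy: 1% × $14,705.00 = $147.05
Training Fund Levy: 4.6% × $14,705.00 = $676.43
Total: $1,777.24 + $147.05 + $676.43 = $2,600.72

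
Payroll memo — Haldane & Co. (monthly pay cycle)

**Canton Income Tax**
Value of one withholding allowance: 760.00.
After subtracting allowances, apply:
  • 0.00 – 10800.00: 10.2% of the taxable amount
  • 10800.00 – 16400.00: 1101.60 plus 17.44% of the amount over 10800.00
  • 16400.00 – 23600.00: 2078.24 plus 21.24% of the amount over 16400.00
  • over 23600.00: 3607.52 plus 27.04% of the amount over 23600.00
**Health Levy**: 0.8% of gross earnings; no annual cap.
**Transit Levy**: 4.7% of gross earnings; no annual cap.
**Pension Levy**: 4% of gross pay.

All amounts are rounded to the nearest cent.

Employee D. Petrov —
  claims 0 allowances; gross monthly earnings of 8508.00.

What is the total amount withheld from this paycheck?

Canton Income Tax: taxable = 8508.00
  10.2% × 8508.00 = 867.82
Health Levy: 0.8% × 8508.00 = 68.06
Transit Levy: 4.7% × 8508.00 = 399.88
Pension Levy: 4% × 8508.00 = 340.32
Total: 867.82 + 68.06 + 399.88 + 340.32 = 1676.08

1676.08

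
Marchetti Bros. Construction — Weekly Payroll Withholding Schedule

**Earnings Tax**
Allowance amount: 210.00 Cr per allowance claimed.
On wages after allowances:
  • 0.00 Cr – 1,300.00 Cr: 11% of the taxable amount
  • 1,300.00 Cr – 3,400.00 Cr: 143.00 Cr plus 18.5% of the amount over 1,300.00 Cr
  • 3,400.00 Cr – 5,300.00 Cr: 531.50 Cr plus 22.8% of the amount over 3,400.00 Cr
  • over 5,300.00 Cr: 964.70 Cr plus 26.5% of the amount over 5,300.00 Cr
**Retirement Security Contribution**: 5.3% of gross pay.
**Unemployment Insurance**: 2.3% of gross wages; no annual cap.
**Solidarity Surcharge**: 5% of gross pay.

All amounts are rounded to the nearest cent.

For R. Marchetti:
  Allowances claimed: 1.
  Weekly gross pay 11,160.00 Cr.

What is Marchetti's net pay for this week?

Earnings Tax: taxable = 11,160.00 Cr − 1×210.00 Cr = 10,950.00 Cr
  964.70 Cr + 26.5% × (10,950.00 Cr − 5,300.00 Cr) = 964.70 Cr + 26.5% × 5,650.00 Cr = 2,461.95 Cr
Retirement Security Contribution: 5.3% × 11,160.00 Cr = 591.48 Cr
Unemployment Insurance: 2.3% × 11,160.00 Cr = 256.68 Cr
Solidarity Surcharge: 5% × 11,160.00 Cr = 558.00 Cr
Total withheld: 2,461.95 Cr + 591.48 Cr + 256.68 Cr + 558.00 Cr = 3,868.11 Cr
Net pay: 11,160.00 Cr − 3,868.11 Cr = 7,291.89 Cr

7,291.89 Cr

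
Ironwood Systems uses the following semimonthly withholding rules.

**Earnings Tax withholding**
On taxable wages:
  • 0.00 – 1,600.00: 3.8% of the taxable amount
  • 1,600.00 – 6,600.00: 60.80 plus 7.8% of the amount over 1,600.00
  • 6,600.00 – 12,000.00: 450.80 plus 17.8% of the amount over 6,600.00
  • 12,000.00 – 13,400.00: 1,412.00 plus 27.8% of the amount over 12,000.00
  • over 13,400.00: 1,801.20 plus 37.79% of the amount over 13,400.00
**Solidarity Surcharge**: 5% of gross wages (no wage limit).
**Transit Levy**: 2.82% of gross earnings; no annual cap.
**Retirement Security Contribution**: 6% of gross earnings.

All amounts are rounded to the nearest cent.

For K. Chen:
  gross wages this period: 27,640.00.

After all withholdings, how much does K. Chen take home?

Earnings Tax: taxable = 27,640.00
  1,801.20 + 37.79% × (27,640.00 − 13,400.00) = 1,801.20 + 37.79% × 14,240.00 = 7,182.50
Solidarity Surcharge: 5% × 27,640.00 = 1,382.00
Transit Levy: 2.82% × 27,640.00 = 779.45
Retirement Security Contribution: 6% × 27,640.00 = 1,658.40
Total withheld: 7,182.50 + 1,382.00 + 779.45 + 1,658.40 = 11,002.35
Net pay: 27,640.00 − 11,002.35 = 16,637.65

16,637.65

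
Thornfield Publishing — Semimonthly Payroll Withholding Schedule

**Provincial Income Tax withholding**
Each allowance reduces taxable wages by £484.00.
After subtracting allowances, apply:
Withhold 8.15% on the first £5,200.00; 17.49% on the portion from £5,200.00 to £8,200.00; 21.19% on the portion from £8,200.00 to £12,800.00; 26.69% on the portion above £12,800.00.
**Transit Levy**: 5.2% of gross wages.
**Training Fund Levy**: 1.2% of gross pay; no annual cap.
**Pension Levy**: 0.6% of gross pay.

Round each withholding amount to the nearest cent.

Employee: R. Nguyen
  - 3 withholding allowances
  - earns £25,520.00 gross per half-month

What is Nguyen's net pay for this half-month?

£18,802.93

Provincial Income Tax: taxable = £25,520.00 − 3×£484.00 = £24,068.00
  £1,923.24 + 26.69% × (£24,068.00 − £12,800.00) = £1,923.24 + 26.69% × £11,268.00 = £4,930.67
Transit Levy: 5.2% × £25,520.00 = £1,327.04
Training Fund Levy: 1.2% × £25,520.00 = £306.24
Pension Levy: 0.6% × £25,520.00 = £153.12
Total withheld: £4,930.67 + £1,327.04 + £306.24 + £153.12 = £6,717.07
Net pay: £25,520.00 − £6,717.07 = £18,802.93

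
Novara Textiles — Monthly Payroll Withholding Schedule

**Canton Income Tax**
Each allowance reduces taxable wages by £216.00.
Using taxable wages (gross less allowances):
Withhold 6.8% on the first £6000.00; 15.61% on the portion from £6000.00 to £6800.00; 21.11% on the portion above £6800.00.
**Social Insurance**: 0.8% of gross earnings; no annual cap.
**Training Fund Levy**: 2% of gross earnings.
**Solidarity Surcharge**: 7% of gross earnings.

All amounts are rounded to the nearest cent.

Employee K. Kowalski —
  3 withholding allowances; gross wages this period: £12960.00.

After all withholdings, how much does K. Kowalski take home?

£9993.46

Canton Income Tax: taxable = £12960.00 − 3×£216.00 = £12312.00
  £532.88 + 21.11% × (£12312.00 − £6800.00) = £532.88 + 21.11% × £5512.00 = £1696.46
Social Insurance: 0.8% × £12960.00 = £103.68
Training Fund Levy: 2% × £12960.00 = £259.20
Solidarity Surcharge: 7% × £12960.00 = £907.20
Total withheld: £1696.46 + £103.68 + £259.20 + £907.20 = £2966.54
Net pay: £12960.00 − £2966.54 = £9993.46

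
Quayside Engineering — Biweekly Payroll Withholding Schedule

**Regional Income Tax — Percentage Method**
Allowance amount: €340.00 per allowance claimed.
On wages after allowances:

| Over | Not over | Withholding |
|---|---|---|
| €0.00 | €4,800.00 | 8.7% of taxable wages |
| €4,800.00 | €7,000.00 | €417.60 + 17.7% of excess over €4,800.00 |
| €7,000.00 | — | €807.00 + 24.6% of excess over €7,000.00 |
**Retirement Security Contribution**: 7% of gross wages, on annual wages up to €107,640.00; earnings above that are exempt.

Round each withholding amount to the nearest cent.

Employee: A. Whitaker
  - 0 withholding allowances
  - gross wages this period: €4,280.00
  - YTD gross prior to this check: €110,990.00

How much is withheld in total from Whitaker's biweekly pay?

Regional Income Tax: taxable = €4,280.00
  8.7% × €4,280.00 = €372.36
Retirement Security Contribution: YTD €110,990.00 ≥ cap €107,640.00 → €0.00
Total: €372.36 + €0.00 = €372.36

€372.36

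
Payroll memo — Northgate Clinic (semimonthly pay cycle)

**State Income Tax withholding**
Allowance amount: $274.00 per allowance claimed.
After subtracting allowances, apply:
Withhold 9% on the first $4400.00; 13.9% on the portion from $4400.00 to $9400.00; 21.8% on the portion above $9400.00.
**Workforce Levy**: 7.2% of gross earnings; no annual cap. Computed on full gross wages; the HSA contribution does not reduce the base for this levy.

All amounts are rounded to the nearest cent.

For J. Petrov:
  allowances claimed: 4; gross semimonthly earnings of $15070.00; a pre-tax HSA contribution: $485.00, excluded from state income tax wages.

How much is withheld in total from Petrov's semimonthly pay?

State Income Tax: taxable = $15070.00 − $485.00 − 4×$274.00 = $13489.00
  $1091.00 + 21.8% × ($13489.00 − $9400.00) = $1091.00 + 21.8% × $4089.00 = $1982.40
Workforce Levy: 7.2% × $15070.00 = $1085.04
Total: $1982.40 + $1085.04 = $3067.44

$3067.44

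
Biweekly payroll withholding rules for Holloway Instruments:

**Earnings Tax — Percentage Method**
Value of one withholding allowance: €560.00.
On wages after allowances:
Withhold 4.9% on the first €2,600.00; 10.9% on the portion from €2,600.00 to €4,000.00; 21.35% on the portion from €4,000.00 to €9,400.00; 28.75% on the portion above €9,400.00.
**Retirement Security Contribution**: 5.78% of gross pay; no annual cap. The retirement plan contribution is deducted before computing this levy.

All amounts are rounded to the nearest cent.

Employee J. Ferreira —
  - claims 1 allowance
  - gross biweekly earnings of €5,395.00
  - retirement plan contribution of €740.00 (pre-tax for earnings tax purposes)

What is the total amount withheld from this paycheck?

€569.34

Earnings Tax: taxable = €5,395.00 − €740.00 − 1×€560.00 = €4,095.00
  €280.00 + 21.35% × (€4,095.00 − €4,000.00) = €280.00 + 21.35% × €95.00 = €300.28
Retirement Security Contribution: 5.78% × €4,655.00 = €269.06
Total: €300.28 + €269.06 = €569.34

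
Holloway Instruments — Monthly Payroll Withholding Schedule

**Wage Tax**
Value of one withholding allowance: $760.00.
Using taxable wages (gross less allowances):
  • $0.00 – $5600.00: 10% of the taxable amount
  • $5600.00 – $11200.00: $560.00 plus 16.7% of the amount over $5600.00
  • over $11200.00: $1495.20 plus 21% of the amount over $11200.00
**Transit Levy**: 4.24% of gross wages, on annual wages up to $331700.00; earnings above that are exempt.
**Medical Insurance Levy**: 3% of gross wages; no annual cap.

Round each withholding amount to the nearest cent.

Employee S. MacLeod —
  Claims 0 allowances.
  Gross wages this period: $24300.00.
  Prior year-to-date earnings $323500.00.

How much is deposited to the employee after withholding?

$18977.12

Wage Tax: taxable = $24300.00
  $1495.20 + 21% × ($24300.00 − $11200.00) = $1495.20 + 21% × $13100.00 = $4246.20
Transit Levy: cap $331700.00 − YTD $323500.00 = $8200.00 subject; 4.24% × $8200.00 = $347.68
Medical Insurance Levy: 3% × $24300.00 = $729.00
Total withheld: $4246.20 + $347.68 + $729.00 = $5322.88
Net pay: $24300.00 − $5322.88 = $18977.12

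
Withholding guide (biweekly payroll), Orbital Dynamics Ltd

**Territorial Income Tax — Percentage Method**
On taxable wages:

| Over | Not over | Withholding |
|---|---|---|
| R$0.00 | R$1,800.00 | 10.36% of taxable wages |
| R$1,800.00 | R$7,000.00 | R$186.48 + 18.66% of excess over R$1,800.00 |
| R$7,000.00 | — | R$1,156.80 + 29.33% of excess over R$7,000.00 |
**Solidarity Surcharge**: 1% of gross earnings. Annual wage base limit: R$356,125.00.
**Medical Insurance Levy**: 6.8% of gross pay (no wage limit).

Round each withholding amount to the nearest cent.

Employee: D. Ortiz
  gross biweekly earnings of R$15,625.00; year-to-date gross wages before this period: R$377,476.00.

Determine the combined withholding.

R$4,749.01

Territorial Income Tax: taxable = R$15,625.00
  R$1,156.80 + 29.33% × (R$15,625.00 − R$7,000.00) = R$1,156.80 + 29.33% × R$8,625.00 = R$3,686.51
Solidarity Surcharge: YTD R$377,476.00 ≥ cap R$356,125.00 → R$0.00
Medical Insurance Levy: 6.8% × R$15,625.00 = R$1,062.50
Total: R$3,686.51 + R$0.00 + R$1,062.50 = R$4,749.01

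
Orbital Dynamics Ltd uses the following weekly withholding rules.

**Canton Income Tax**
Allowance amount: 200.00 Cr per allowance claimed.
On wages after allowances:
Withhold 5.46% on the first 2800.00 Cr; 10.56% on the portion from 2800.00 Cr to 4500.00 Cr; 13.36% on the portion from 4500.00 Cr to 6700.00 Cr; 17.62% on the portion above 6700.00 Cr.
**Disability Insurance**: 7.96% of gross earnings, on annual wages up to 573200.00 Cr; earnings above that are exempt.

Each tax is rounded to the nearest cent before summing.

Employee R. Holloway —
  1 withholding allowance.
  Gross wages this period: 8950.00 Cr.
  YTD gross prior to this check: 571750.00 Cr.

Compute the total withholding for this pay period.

1102.95 Cr

Canton Income Tax: taxable = 8950.00 Cr − 1×200.00 Cr = 8750.00 Cr
  626.32 Cr + 17.62% × (8750.00 Cr − 6700.00 Cr) = 626.32 Cr + 17.62% × 2050.00 Cr = 987.53 Cr
Disability Insurance: cap 573200.00 Cr − YTD 571750.00 Cr = 1450.00 Cr subject; 7.96% × 1450.00 Cr = 115.42 Cr
Total: 987.53 Cr + 115.42 Cr = 1102.95 Cr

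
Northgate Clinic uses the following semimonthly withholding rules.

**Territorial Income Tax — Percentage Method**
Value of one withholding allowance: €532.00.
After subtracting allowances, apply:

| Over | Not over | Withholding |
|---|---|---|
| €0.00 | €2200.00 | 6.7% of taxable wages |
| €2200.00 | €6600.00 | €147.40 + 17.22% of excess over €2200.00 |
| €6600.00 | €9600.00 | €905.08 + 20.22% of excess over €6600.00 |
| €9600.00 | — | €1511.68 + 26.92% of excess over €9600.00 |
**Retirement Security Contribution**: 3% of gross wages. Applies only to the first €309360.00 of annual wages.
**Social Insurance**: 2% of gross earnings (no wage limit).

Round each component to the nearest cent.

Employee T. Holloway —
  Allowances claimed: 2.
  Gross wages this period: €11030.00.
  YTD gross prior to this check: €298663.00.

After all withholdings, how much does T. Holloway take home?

€8878.28

Territorial Income Tax: taxable = €11030.00 − 2×€532.00 = €9966.00
  €1511.68 + 26.92% × (€9966.00 − €9600.00) = €1511.68 + 26.92% × €366.00 = €1610.21
Retirement Security Contribution: cap €309360.00 − YTD €298663.00 = €10697.00 subject; 3% × €10697.00 = €320.91
Social Insurance: 2% × €11030.00 = €220.60
Total withheld: €1610.21 + €320.91 + €220.60 = €2151.72
Net pay: €11030.00 − €2151.72 = €8878.28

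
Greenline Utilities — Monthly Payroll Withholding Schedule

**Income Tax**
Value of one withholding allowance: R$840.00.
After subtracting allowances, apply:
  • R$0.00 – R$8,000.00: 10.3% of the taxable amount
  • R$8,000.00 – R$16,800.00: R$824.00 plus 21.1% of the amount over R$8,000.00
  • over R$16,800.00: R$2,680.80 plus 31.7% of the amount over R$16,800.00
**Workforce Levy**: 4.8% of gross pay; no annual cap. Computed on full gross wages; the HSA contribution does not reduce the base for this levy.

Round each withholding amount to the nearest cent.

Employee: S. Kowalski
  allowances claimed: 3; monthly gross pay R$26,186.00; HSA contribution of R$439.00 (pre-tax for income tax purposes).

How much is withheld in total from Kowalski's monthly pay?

Income Tax: taxable = R$26,186.00 − R$439.00 − 3×R$840.00 = R$23,227.00
  R$2,680.80 + 31.7% × (R$23,227.00 − R$16,800.00) = R$2,680.80 + 31.7% × R$6,427.00 = R$4,718.16
Workforce Levy: 4.8% × R$26,186.00 = R$1,256.93
Total: R$4,718.16 + R$1,256.93 = R$5,975.09

R$5,975.09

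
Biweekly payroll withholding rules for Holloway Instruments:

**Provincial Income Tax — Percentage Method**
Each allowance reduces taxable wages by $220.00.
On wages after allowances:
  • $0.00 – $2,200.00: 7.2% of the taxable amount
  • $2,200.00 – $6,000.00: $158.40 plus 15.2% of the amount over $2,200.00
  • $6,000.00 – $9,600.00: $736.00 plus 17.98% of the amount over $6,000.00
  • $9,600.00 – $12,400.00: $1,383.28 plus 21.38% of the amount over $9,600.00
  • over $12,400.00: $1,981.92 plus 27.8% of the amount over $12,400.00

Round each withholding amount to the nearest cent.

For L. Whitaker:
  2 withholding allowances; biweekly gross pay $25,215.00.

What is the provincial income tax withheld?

Provincial Income Tax: taxable = $25,215.00 − 2×$220.00 = $24,775.00
  $1,981.92 + 27.8% × ($24,775.00 − $12,400.00) = $1,981.92 + 27.8% × $12,375.00 = $5,422.17

$5,422.17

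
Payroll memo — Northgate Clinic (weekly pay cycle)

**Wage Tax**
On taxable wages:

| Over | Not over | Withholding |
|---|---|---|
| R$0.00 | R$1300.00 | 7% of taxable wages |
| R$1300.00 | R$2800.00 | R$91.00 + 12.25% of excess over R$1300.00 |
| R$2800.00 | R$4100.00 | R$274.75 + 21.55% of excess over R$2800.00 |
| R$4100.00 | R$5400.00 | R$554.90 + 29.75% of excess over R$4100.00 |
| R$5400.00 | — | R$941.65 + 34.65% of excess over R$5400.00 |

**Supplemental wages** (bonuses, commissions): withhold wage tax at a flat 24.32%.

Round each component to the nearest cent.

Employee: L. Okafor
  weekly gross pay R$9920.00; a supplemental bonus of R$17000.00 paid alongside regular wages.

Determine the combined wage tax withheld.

Wage Tax: taxable = R$9920.00
  R$941.65 + 34.65% × (R$9920.00 − R$5400.00) = R$941.65 + 34.65% × R$4520.00 = R$2507.83
Supplemental (24.32% flat on bonus): 24.32% × R$17000.00 = R$4134.40
Total wage tax: R$2507.83 + R$4134.40 = R$6642.23

R$6642.23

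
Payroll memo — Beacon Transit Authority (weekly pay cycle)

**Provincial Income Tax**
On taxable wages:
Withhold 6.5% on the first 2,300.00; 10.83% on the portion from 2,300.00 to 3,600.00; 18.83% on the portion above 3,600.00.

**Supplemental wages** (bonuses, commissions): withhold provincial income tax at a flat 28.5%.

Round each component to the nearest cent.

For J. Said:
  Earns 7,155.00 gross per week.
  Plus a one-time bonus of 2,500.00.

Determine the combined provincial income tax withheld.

1,672.20

Provincial Income Tax: taxable = 7,155.00
  290.29 + 18.83% × (7,155.00 − 3,600.00) = 290.29 + 18.83% × 3,555.00 = 959.70
Supplemental (28.5% flat on bonus): 28.5% × 2,500.00 = 712.50
Total provincial income tax: 959.70 + 712.50 = 1,672.20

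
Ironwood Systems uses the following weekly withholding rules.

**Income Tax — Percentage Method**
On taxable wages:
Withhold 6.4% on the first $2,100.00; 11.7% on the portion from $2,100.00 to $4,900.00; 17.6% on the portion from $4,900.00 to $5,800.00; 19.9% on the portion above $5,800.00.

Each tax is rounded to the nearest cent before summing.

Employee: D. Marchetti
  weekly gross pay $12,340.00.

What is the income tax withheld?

$1,921.86

Income Tax: taxable = $12,340.00
  $620.40 + 19.9% × ($12,340.00 − $5,800.00) = $620.40 + 19.9% × $6,540.00 = $1,921.86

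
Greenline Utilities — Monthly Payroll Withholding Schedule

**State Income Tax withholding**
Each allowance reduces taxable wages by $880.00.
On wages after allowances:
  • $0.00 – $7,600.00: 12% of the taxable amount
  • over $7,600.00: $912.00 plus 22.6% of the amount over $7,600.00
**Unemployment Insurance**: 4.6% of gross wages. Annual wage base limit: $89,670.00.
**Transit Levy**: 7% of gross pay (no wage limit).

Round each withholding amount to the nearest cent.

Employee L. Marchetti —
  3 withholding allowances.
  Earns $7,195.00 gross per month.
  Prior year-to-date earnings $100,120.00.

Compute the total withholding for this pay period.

State Income Tax: taxable = $7,195.00 − 3×$880.00 = $4,555.00
  12% × $4,555.00 = $546.60
Unemployment Insurance: YTD $100,120.00 ≥ cap $89,670.00 → $0.00
Transit Levy: 7% × $7,195.00 = $503.65
Total: $546.60 + $0.00 + $503.65 = $1,050.25

$1,050.25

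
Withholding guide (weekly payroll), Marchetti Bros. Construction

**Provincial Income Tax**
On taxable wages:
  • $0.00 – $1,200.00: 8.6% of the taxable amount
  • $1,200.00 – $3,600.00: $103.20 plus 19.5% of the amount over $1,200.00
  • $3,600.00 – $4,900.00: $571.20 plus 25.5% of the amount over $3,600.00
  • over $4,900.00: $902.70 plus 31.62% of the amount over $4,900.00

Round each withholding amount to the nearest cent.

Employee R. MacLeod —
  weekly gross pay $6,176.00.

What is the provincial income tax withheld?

Provincial Income Tax: taxable = $6,176.00
  $902.70 + 31.62% × ($6,176.00 − $4,900.00) = $902.70 + 31.62% × $1,276.00 = $1,306.17

$1,306.17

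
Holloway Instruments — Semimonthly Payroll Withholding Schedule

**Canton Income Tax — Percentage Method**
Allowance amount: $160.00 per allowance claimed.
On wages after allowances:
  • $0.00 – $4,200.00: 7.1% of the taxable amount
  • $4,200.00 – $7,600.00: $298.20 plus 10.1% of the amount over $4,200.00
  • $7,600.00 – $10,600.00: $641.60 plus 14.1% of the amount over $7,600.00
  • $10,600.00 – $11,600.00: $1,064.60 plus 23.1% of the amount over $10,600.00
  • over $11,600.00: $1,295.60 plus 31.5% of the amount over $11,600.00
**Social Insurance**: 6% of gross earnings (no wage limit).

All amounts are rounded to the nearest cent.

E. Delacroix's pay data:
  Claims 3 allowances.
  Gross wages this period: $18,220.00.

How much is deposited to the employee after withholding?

$13,897.10

Canton Income Tax: taxable = $18,220.00 − 3×$160.00 = $17,740.00
  $1,295.60 + 31.5% × ($17,740.00 − $11,600.00) = $1,295.60 + 31.5% × $6,140.00 = $3,229.70
Social Insurance: 6% × $18,220.00 = $1,093.20
Total withheld: $3,229.70 + $1,093.20 = $4,322.90
Net pay: $18,220.00 − $4,322.90 = $13,897.10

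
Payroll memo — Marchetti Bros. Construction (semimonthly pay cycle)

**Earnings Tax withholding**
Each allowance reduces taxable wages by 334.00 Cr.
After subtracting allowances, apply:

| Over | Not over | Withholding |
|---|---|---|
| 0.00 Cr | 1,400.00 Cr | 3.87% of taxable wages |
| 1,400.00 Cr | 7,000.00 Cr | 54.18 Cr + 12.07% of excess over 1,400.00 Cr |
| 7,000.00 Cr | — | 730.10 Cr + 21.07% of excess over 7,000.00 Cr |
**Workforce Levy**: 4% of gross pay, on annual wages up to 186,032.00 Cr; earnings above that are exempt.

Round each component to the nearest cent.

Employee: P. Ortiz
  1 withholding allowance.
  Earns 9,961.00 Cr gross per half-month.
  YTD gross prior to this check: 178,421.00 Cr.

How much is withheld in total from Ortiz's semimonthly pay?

1,588.05 Cr

Earnings Tax: taxable = 9,961.00 Cr − 1×334.00 Cr = 9,627.00 Cr
  730.10 Cr + 21.07% × (9,627.00 Cr − 7,000.00 Cr) = 730.10 Cr + 21.07% × 2,627.00 Cr = 1,283.61 Cr
Workforce Levy: cap 186,032.00 Cr − YTD 178,421.00 Cr = 7,611.00 Cr subject; 4% × 7,611.00 Cr = 304.44 Cr
Total: 1,283.61 Cr + 304.44 Cr = 1,588.05 Cr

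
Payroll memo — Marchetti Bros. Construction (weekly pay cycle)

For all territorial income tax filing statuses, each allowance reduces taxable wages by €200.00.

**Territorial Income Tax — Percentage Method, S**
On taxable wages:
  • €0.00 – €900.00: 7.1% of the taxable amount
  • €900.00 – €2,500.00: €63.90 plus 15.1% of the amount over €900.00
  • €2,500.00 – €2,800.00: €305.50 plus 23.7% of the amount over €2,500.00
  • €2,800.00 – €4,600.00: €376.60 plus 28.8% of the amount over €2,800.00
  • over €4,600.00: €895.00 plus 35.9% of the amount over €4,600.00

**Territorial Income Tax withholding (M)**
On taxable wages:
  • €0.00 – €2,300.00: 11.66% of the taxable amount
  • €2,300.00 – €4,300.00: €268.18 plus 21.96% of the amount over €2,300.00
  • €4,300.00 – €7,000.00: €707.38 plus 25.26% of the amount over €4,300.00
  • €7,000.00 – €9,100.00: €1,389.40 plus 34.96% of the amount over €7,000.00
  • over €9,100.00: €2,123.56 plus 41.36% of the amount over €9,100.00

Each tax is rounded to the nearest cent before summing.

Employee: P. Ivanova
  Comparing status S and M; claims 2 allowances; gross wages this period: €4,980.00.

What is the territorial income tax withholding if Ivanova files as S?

Territorial Income Tax (S): taxable = €4,980.00 − 2×€200.00 = €4,580.00
  €376.60 + 28.8% × (€4,580.00 − €2,800.00) = €376.60 + 28.8% × €1,780.00 = €889.24

€889.24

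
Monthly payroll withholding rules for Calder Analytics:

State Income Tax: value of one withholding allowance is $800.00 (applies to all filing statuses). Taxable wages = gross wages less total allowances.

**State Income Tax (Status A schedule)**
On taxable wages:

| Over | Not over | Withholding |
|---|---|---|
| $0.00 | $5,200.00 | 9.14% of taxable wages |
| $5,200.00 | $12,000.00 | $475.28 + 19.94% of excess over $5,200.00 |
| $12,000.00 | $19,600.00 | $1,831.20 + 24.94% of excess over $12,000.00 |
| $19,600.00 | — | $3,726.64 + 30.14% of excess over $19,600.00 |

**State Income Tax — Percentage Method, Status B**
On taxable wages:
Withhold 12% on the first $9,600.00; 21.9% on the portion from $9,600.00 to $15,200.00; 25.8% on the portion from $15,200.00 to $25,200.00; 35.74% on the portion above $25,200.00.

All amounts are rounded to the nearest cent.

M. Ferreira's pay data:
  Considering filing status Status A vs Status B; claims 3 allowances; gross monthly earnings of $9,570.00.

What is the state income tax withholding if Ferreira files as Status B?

$860.40

State Income Tax (Status B): taxable = $9,570.00 − 3×$800.00 = $7,170.00
  12% × $7,170.00 = $860.40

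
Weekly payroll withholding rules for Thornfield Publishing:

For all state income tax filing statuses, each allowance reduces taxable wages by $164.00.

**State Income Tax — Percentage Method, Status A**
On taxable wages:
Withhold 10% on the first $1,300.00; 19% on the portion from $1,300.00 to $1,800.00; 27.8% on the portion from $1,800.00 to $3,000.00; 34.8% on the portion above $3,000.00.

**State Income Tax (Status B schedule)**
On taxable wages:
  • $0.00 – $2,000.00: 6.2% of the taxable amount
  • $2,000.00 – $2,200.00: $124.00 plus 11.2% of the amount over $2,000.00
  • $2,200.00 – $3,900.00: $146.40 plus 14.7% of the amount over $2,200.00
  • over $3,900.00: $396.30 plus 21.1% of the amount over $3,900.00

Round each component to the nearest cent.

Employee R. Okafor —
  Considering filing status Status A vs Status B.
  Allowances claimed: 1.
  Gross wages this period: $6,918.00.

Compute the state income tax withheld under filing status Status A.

State Income Tax (Status A): taxable = $6,918.00 − 1×$164.00 = $6,754.00
  $558.60 + 34.8% × ($6,754.00 − $3,000.00) = $558.60 + 34.8% × $3,754.00 = $1,864.99

$1,864.99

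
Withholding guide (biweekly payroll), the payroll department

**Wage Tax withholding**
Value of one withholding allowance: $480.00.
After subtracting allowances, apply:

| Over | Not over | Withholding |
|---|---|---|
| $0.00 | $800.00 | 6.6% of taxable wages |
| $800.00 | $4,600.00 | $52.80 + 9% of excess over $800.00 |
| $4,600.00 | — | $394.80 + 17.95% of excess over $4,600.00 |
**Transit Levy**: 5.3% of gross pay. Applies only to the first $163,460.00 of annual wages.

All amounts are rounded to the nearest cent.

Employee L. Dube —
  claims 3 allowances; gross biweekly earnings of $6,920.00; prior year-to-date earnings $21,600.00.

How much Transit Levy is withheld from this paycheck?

Transit Levy: 5.3% × $6,920.00 = $366.76

$366.76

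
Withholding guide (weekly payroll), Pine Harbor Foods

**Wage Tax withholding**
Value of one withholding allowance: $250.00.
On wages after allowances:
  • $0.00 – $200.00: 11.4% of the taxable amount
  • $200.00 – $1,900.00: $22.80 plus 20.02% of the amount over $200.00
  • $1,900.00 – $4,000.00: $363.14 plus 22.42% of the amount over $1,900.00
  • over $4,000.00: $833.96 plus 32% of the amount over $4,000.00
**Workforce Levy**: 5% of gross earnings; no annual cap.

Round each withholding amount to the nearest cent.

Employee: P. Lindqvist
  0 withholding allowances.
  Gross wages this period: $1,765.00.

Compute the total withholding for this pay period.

Wage Tax: taxable = $1,765.00
  $22.80 + 20.02% × ($1,765.00 − $200.00) = $22.80 + 20.02% × $1,565.00 = $336.11
Workforce Levy: 5% × $1,765.00 = $88.25
Total: $336.11 + $88.25 = $424.36

$424.36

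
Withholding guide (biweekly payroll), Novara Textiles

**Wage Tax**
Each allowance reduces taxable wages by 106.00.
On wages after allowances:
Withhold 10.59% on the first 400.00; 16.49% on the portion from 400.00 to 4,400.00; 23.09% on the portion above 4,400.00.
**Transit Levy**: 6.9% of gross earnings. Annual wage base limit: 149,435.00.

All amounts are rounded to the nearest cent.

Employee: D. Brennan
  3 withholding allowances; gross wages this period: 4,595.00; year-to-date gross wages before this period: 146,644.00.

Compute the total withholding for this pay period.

874.26

Wage Tax: taxable = 4,595.00 − 3×106.00 = 4,277.00
  42.36 + 16.49% × (4,277.00 − 400.00) = 42.36 + 16.49% × 3,877.00 = 681.68
Transit Levy: cap 149,435.00 − YTD 146,644.00 = 2,791.00 subject; 6.9% × 2,791.00 = 192.58
Total: 681.68 + 192.58 = 874.26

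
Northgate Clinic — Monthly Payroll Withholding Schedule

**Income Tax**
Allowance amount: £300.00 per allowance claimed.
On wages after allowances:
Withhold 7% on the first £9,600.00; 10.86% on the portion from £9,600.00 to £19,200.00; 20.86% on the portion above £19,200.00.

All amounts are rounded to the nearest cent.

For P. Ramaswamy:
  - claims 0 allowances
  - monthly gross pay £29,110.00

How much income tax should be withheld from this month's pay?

Income Tax: taxable = £29,110.00
  £1,714.56 + 20.86% × (£29,110.00 − £19,200.00) = £1,714.56 + 20.86% × £9,910.00 = £3,781.79

£3,781.79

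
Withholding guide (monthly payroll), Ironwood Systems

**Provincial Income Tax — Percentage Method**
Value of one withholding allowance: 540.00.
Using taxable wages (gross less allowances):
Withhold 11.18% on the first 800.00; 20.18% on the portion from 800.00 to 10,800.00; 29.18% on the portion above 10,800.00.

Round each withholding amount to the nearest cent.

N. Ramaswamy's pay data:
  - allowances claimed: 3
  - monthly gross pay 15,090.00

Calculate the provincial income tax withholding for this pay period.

2,886.55

Provincial Income Tax: taxable = 15,090.00 − 3×540.00 = 13,470.00
  2,107.44 + 29.18% × (13,470.00 − 10,800.00) = 2,107.44 + 29.18% × 2,670.00 = 2,886.55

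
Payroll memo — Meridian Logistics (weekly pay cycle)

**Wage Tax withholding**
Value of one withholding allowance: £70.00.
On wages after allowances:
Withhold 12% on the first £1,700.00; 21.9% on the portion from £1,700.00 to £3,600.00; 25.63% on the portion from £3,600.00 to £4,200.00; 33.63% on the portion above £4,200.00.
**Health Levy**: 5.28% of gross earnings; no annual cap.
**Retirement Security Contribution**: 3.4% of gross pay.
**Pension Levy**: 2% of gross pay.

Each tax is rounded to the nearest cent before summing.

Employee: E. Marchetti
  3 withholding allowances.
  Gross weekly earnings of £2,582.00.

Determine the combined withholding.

£626.93

Wage Tax: taxable = £2,582.00 − 3×£70.00 = £2,372.00
  £204.00 + 21.9% × (£2,372.00 − £1,700.00) = £204.00 + 21.9% × £672.00 = £351.17
Health Levy: 5.28% × £2,582.00 = £136.33
Retirement Security Contribution: 3.4% × £2,582.00 = £87.79
Pension Levy: 2% × £2,582.00 = £51.64
Total: £351.17 + £136.33 + £87.79 + £51.64 = £626.93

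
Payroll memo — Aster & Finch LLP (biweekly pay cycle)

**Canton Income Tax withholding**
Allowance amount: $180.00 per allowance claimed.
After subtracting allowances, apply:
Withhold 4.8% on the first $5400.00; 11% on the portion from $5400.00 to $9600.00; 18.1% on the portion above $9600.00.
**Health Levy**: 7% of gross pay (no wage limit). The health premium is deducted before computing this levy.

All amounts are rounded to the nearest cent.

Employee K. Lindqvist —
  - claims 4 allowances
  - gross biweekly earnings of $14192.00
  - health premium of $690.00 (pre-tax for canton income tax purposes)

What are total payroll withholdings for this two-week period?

Canton Income Tax: taxable = $14192.00 − $690.00 − 4×$180.00 = $12782.00
  $721.20 + 18.1% × ($12782.00 − $9600.00) = $721.20 + 18.1% × $3182.00 = $1297.14
Health Levy: 7% × $13502.00 = $945.14
Total: $1297.14 + $945.14 = $2242.28

$2242.28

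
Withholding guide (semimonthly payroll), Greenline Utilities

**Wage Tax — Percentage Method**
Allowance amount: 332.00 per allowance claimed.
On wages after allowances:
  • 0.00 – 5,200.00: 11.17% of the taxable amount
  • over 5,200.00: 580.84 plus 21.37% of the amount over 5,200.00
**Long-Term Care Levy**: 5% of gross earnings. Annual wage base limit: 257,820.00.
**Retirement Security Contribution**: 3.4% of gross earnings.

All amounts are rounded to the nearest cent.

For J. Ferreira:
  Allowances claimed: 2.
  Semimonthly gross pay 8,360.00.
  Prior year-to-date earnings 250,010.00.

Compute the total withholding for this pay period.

Wage Tax: taxable = 8,360.00 − 2×332.00 = 7,696.00
  580.84 + 21.37% × (7,696.00 − 5,200.00) = 580.84 + 21.37% × 2,496.00 = 1,114.24
Long-Term Care Levy: cap 257,820.00 − YTD 250,010.00 = 7,810.00 subject; 5% × 7,810.00 = 390.50
Retirement Security Contribution: 3.4% × 8,360.00 = 284.24
Total: 1,114.24 + 390.50 + 284.24 = 1,788.98

1,788.98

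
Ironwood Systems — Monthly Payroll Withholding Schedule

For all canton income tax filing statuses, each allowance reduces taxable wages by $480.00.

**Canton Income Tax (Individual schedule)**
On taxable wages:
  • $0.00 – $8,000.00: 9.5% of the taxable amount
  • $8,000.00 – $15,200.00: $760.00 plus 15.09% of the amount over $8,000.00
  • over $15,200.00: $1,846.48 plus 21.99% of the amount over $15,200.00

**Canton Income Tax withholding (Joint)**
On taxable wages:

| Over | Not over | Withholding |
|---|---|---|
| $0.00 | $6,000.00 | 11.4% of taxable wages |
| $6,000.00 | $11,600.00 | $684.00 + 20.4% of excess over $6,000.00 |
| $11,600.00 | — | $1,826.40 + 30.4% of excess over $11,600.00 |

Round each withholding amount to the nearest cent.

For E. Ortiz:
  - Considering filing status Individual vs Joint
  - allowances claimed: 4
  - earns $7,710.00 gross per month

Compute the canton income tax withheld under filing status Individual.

Canton Income Tax (Individual): taxable = $7,710.00 − 4×$480.00 = $5,790.00
  9.5% × $5,790.00 = $550.05

$550.05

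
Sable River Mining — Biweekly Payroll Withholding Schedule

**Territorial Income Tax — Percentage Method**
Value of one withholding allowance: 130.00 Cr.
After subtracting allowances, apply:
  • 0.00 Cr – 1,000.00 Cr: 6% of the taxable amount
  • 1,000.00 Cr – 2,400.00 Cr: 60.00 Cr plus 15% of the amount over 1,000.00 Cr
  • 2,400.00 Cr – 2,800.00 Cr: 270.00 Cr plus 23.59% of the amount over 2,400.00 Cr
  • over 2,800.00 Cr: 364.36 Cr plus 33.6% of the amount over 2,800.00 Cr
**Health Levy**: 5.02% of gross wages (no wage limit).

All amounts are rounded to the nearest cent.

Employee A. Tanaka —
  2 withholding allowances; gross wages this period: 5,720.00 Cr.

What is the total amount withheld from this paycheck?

Territorial Income Tax: taxable = 5,720.00 Cr − 2×130.00 Cr = 5,460.00 Cr
  364.36 Cr + 33.6% × (5,460.00 Cr − 2,800.00 Cr) = 364.36 Cr + 33.6% × 2,660.00 Cr = 1,258.12 Cr
Health Levy: 5.02% × 5,720.00 Cr = 287.14 Cr
Total: 1,258.12 Cr + 287.14 Cr = 1,545.26 Cr

1,545.26 Cr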